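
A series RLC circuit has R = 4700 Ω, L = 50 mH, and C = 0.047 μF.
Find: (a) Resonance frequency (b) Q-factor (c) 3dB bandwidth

Step 1 — Resonance: ω₀ = 1/√(LC) = 1/√(0.05·4.7e-08) = 2.063e+04 rad/s.
Step 2 — f₀ = ω₀/(2π) = 3283 Hz.
Step 3 — Series Q: Q = ω₀L/R = 2.063e+04·0.05/4700 = 0.2195.
Step 4 — Bandwidth: Δω = ω₀/Q = 9.4e+04 rad/s; BW = Δω/(2π) = 1.496e+04 Hz.

(a) f₀ = 3283 Hz  (b) Q = 0.2195  (c) BW = 1.496e+04 Hz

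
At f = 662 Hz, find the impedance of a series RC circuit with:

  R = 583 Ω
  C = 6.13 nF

Step 1 — Angular frequency: ω = 2π·f = 2π·662 = 4159 rad/s.
Step 2 — Component impedances:
  R: Z = R = 583 Ω
  C: Z = 1/(jωC) = -j/(ω·C) = 0 - j3.922e+04 Ω
Step 3 — Series combination: Z_total = R + C = 583 - j3.922e+04 Ω = 3.922e+04∠-89.1° Ω.

Z = 583 - j3.922e+04 Ω = 3.922e+04∠-89.1° Ω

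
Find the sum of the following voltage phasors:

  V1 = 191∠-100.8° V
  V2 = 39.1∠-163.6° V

Step 1 — Convert each phasor to rectangular form:
  V1 = 191·(cos(-100.8°) + j·sin(-100.8°)) = -35.79 - j187.6 V
  V2 = 39.1·(cos(-163.6°) + j·sin(-163.6°)) = -37.51 - j11.04 V
Step 2 — Sum components: V_total = -73.3 - j198.7 V.
Step 3 — Convert to polar: |V_total| = 211.7 V, ∠V_total = -110.3°.

V_total = 211.7∠-110.3° V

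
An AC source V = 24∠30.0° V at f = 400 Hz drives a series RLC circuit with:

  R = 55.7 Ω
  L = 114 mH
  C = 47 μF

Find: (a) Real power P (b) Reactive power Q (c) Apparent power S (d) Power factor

Step 1 — Angular frequency: ω = 2π·f = 2π·400 = 2513 rad/s.
Step 2 — Component impedances:
  R: Z = R = 55.7 Ω
  L: Z = jωL = j·2513·0.114 = 0 + j286.5 Ω
  C: Z = 1/(jωC) = -j/(ω·C) = 0 - j8.466 Ω
Step 3 — Series combination: Z_total = R + L + C = 55.7 + j278 Ω = 283.6∠78.7° Ω.
Step 4 — Source phasor: V = 24∠30.0° V = 20.78 + j12 V.
Step 5 — Current: I = V / Z = 0.05589 - j0.06356 A = 0.08463∠-48.7° A.
Step 6 — Complex power: S = V·I* = 0.399 + j1.992 VA.
Step 7 — Real power: P = Re(S) = 0.399 W.
Step 8 — Reactive power: Q = Im(S) = 1.992 VAR.
Step 9 — Apparent power: |S| = 2.031 VA.
Step 10 — Power factor: PF = P/|S| = 0.1964 (lagging).

(a) P = 0.399 W  (b) Q = 1.992 VAR  (c) S = 2.031 VA  (d) PF = 0.1964 (lagging)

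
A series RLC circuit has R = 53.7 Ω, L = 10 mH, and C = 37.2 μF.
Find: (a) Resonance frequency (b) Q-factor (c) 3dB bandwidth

Step 1 — Resonance: ω₀ = 1/√(LC) = 1/√(0.01·3.72e-05) = 1640 rad/s.
Step 2 — f₀ = ω₀/(2π) = 260.9 Hz.
Step 3 — Series Q: Q = ω₀L/R = 1640·0.01/53.7 = 0.3053.
Step 4 — Bandwidth: Δω = ω₀/Q = 5370 rad/s; BW = Δω/(2π) = 854.7 Hz.

(a) f₀ = 260.9 Hz  (b) Q = 0.3053  (c) BW = 854.7 Hz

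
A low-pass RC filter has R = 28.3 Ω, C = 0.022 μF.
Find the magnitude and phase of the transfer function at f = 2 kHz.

Step 1 — Angular frequency: ω = 2π·2000 = 1.257e+04 rad/s.
Step 2 — Transfer function: H(jω) = 1/(1 + jωRC).
Step 3 — Denominator: 1 + jωRC = 1 + j·1.257e+04·28.3·2.2e-08 = 1 + j0.007824.
Step 4 — H = 0.9999 - j0.007823.
Step 5 — Magnitude: |H| = 1 (-0.0 dB); phase: φ = -0.4°.

|H| = 1 (-0.0 dB), φ = -0.4°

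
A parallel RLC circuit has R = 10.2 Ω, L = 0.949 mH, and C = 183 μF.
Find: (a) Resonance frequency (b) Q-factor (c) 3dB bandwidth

Step 1 — Resonance: ω₀ = 1/√(LC) = 1/√(0.000949·0.000183) = 2400 rad/s.
Step 2 — f₀ = ω₀/(2π) = 381.9 Hz.
Step 3 — Parallel Q: Q = R/(ω₀L) = 10.2/(2400·0.000949) = 4.479.
Step 4 — Bandwidth: Δω = ω₀/Q = 535.7 rad/s; BW = Δω/(2π) = 85.26 Hz.

(a) f₀ = 381.9 Hz  (b) Q = 4.479  (c) BW = 85.26 Hz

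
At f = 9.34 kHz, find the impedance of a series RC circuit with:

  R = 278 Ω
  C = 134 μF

Step 1 — Angular frequency: ω = 2π·f = 2π·9340 = 5.868e+04 rad/s.
Step 2 — Component impedances:
  R: Z = R = 278 Ω
  C: Z = 1/(jωC) = -j/(ω·C) = 0 - j0.1272 Ω
Step 3 — Series combination: Z_total = R + C = 278 - j0.1272 Ω = 278∠-0.0° Ω.

Z = 278 - j0.1272 Ω = 278∠-0.0° Ω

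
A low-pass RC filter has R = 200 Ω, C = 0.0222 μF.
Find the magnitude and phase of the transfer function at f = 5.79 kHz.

Step 1 — Angular frequency: ω = 2π·5790 = 3.638e+04 rad/s.
Step 2 — Transfer function: H(jω) = 1/(1 + jωRC).
Step 3 — Denominator: 1 + jωRC = 1 + j·3.638e+04·200·2.22e-08 = 1 + j0.1615.
Step 4 — H = 0.9746 - j0.1574.
Step 5 — Magnitude: |H| = 0.9872 (-0.1 dB); phase: φ = -9.2°.

|H| = 0.9872 (-0.1 dB), φ = -9.2°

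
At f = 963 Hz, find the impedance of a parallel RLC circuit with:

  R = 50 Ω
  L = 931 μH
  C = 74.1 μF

Step 1 — Angular frequency: ω = 2π·f = 2π·963 = 6051 rad/s.
Step 2 — Component impedances:
  R: Z = R = 50 Ω
  L: Z = jωL = j·6051·0.000931 = 0 + j5.633 Ω
  C: Z = 1/(jωC) = -j/(ω·C) = 0 - j2.23 Ω
Step 3 — Parallel combination: 1/Z_total = 1/R + 1/L + 1/C; Z_total = 0.2712 - j3.672 Ω = 3.682∠-85.8° Ω.

Z = 0.2712 - j3.672 Ω = 3.682∠-85.8° Ω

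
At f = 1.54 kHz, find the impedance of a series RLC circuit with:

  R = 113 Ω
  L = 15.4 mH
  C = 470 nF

Step 1 — Angular frequency: ω = 2π·f = 2π·1540 = 9676 rad/s.
Step 2 — Component impedances:
  R: Z = R = 113 Ω
  L: Z = jωL = j·9676·0.0154 = 0 + j149 Ω
  C: Z = 1/(jωC) = -j/(ω·C) = 0 - j219.9 Ω
Step 3 — Series combination: Z_total = R + L + C = 113 - j70.88 Ω = 133.4∠-32.1° Ω.

Z = 113 - j70.88 Ω = 133.4∠-32.1° Ω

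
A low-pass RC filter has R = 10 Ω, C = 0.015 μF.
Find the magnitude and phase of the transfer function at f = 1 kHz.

Step 1 — Angular frequency: ω = 2π·1000 = 6283 rad/s.
Step 2 — Transfer function: H(jω) = 1/(1 + jωRC).
Step 3 — Denominator: 1 + jωRC = 1 + j·6283·10·1.5e-08 = 1 + j0.0009425.
Step 4 — H = 1 - j0.0009425.
Step 5 — Magnitude: |H| = 1 (-0.0 dB); phase: φ = -0.1°.

|H| = 1 (-0.0 dB), φ = -0.1°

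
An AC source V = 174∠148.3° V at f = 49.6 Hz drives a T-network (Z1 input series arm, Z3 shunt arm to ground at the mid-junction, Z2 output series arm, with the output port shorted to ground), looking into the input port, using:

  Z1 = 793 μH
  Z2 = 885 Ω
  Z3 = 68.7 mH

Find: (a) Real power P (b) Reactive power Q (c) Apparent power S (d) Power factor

Step 1 — Angular frequency: ω = 2π·f = 2π·49.6 = 311.6 rad/s.
Step 2 — Component impedances:
  Z1: Z = jωL = j·311.6·0.000793 = 0 + j0.2471 Ω
  Z2: Z = R = 885 Ω
  Z3: Z = jωL = j·311.6·0.0687 = 0 + j21.41 Ω
Step 3 — With the output port shorted to ground, the output series arm Z2 runs from the junction to ground; the shunt arm Z3 also runs from the junction to ground. They appear in parallel: Z3 || Z2 = 0.5177 + j21.4 Ω.
Step 4 — Series with input arm Z1: Z_in = Z1 + (Z3 || Z2) = 0.5177 + j21.64 Ω = 21.65∠88.6° Ω.
Step 5 — Source phasor: V = 174∠148.3° V = -148 + j91.43 V.
Step 6 — Current: I = V / Z = 4.058 + j6.937 A = 8.037∠59.7° A.
Step 7 — Complex power: S = V·I* = 33.43 + j1398 VA.
Step 8 — Real power: P = Re(S) = 33.43 W.
Step 9 — Reactive power: Q = Im(S) = 1398 VAR.
Step 10 — Apparent power: |S| = 1398 VA.
Step 11 — Power factor: PF = P/|S| = 0.02391 (lagging).

(a) P = 33.43 W  (b) Q = 1398 VAR  (c) S = 1398 VA  (d) PF = 0.02391 (lagging)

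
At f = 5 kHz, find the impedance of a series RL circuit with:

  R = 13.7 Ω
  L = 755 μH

Step 1 — Angular frequency: ω = 2π·f = 2π·5000 = 3.142e+04 rad/s.
Step 2 — Component impedances:
  R: Z = R = 13.7 Ω
  L: Z = jωL = j·3.142e+04·0.000755 = 0 + j23.72 Ω
Step 3 — Series combination: Z_total = R + L = 13.7 + j23.72 Ω = 27.39∠60.0° Ω.

Z = 13.7 + j23.72 Ω = 27.39∠60.0° Ω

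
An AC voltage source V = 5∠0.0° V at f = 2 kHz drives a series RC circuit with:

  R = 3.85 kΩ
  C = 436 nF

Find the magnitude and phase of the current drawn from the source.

Step 1 — Angular frequency: ω = 2π·f = 2π·2000 = 1.257e+04 rad/s.
Step 2 — Component impedances:
  R: Z = R = 3850 Ω
  C: Z = 1/(jωC) = -j/(ω·C) = 0 - j182.5 Ω
Step 3 — Series combination: Z_total = R + C = 3850 - j182.5 Ω = 3854∠-2.7° Ω.
Step 4 — Source phasor: V = 5∠0.0° V = 5 V.
Step 5 — Ohm's law: I = V / Z_total = (5) / (3850 - j182.5) = 0.001296 + j6.143e-05 A.
Step 6 — Convert to polar: |I| = 0.001297 A, ∠I = 2.7°.

I = 0.001297∠2.7° A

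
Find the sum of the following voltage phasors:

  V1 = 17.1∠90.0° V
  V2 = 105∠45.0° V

Step 1 — Convert each phasor to rectangular form:
  V1 = 17.1·(cos(90.0°) + j·sin(90.0°)) = 0 + j17.1 V
  V2 = 105·(cos(45.0°) + j·sin(45.0°)) = 74.25 + j74.25 V
Step 2 — Sum components: V_total = 74.25 + j91.35 V.
Step 3 — Convert to polar: |V_total| = 117.7 V, ∠V_total = 50.9°.

V_total = 117.7∠50.9° V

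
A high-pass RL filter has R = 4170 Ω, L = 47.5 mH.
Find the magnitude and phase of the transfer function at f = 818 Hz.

Step 1 — Angular frequency: ω = 2π·818 = 5140 rad/s.
Step 2 — Transfer function: H(jω) = jωL/(R + jωL).
Step 3 — Numerator jωL = j·244.1; denominator R + jωL = 4170 + j244.1.
Step 4 — H = 0.003416 + j0.05835.
Step 5 — Magnitude: |H| = 0.05845 (-24.7 dB); phase: φ = 86.6°.

|H| = 0.05845 (-24.7 dB), φ = 86.6°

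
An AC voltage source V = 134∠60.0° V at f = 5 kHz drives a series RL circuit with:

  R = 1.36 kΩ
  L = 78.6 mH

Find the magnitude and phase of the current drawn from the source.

Step 1 — Angular frequency: ω = 2π·f = 2π·5000 = 3.142e+04 rad/s.
Step 2 — Component impedances:
  R: Z = R = 1360 Ω
  L: Z = jωL = j·3.142e+04·0.0786 = 0 + j2469 Ω
Step 3 — Series combination: Z_total = R + L = 1360 + j2469 Ω = 2819∠61.2° Ω.
Step 4 — Source phasor: V = 134∠60.0° V = 67 + j116 V.
Step 5 — Ohm's law: I = V / Z_total = (67 + j116) / (1360 + j2469) = 0.04752 - j0.0009586 A.
Step 6 — Convert to polar: |I| = 0.04753 A, ∠I = -1.2°.

I = 0.04753∠-1.2° A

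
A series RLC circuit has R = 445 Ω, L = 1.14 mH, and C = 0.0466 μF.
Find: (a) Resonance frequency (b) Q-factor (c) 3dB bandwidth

Step 1 — Resonance: ω₀ = 1/√(LC) = 1/√(0.00114·4.66e-08) = 1.372e+05 rad/s.
Step 2 — f₀ = ω₀/(2π) = 2.184e+04 Hz.
Step 3 — Series Q: Q = ω₀L/R = 1.372e+05·0.00114/445 = 0.3515.
Step 4 — Bandwidth: Δω = ω₀/Q = 3.904e+05 rad/s; BW = Δω/(2π) = 6.213e+04 Hz.

(a) f₀ = 2.184e+04 Hz  (b) Q = 0.3515  (c) BW = 6.213e+04 Hz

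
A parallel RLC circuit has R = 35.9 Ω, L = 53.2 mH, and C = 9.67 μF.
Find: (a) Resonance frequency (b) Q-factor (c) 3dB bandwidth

Step 1 — Resonance: ω₀ = 1/√(LC) = 1/√(0.0532·9.67e-06) = 1394 rad/s.
Step 2 — f₀ = ω₀/(2π) = 221.9 Hz.
Step 3 — Parallel Q: Q = R/(ω₀L) = 35.9/(1394·0.0532) = 0.484.
Step 4 — Bandwidth: Δω = ω₀/Q = 2881 rad/s; BW = Δω/(2π) = 458.5 Hz.

(a) f₀ = 221.9 Hz  (b) Q = 0.484  (c) BW = 458.5 Hz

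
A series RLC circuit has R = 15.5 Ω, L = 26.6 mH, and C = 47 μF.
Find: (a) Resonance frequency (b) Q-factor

Step 1 — Resonance condition Im(Z)=0 gives ω₀ = 1/√(LC).
Step 2 — ω₀ = 1/√(0.0266·4.7e-05) = 894.4 rad/s.
Step 3 — f₀ = ω₀/(2π) = 142.3 Hz.
Step 4 — Series Q: Q = ω₀L/R = 894.4·0.0266/15.5 = 1.535.

(a) f₀ = 142.3 Hz  (b) Q = 1.535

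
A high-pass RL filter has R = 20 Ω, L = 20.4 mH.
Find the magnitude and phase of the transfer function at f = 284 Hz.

Step 1 — Angular frequency: ω = 2π·284 = 1784 rad/s.
Step 2 — Transfer function: H(jω) = jωL/(R + jωL).
Step 3 — Numerator jωL = j·36.4; denominator R + jωL = 20 + j36.4.
Step 4 — H = 0.7681 + j0.422.
Step 5 — Magnitude: |H| = 0.8764 (-1.1 dB); phase: φ = 28.8°.

|H| = 0.8764 (-1.1 dB), φ = 28.8°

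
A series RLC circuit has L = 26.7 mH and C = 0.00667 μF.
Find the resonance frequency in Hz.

Step 1 — Resonance condition Im(Z)=0 gives ω₀ = 1/√(LC).
Step 2 — ω₀ = 1/√(0.0267·6.67e-09) = 7.493e+04 rad/s.
Step 3 — f₀ = ω₀/(2π) = 1.193e+04 Hz.

f₀ = 1.193e+04 Hz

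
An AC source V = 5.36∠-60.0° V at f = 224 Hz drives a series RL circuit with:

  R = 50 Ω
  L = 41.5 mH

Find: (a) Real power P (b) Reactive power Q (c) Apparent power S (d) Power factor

Step 1 — Angular frequency: ω = 2π·f = 2π·224 = 1407 rad/s.
Step 2 — Component impedances:
  R: Z = R = 50 Ω
  L: Z = jωL = j·1407·0.0415 = 0 + j58.41 Ω
Step 3 — Series combination: Z_total = R + L = 50 + j58.41 Ω = 76.89∠49.4° Ω.
Step 4 — Source phasor: V = 5.36∠-60.0° V = 2.68 - j4.642 V.
Step 5 — Current: I = V / Z = -0.0232 - j0.06574 A = 0.06971∠-109.4° A.
Step 6 — Complex power: S = V·I* = 0.243 + j0.2839 VA.
Step 7 — Real power: P = Re(S) = 0.243 W.
Step 8 — Reactive power: Q = Im(S) = 0.2839 VAR.
Step 9 — Apparent power: |S| = 0.3737 VA.
Step 10 — Power factor: PF = P/|S| = 0.6503 (lagging).

(a) P = 0.243 W  (b) Q = 0.2839 VAR  (c) S = 0.3737 VA  (d) PF = 0.6503 (lagging)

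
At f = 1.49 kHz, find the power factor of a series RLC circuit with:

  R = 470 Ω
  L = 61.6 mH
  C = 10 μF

Step 1 — Angular frequency: ω = 2π·f = 2π·1490 = 9362 rad/s.
Step 2 — Component impedances:
  R: Z = R = 470 Ω
  L: Z = jωL = j·9362·0.0616 = 0 + j576.7 Ω
  C: Z = 1/(jωC) = -j/(ω·C) = 0 - j10.68 Ω
Step 3 — Series combination: Z_total = R + L + C = 470 + j566 Ω = 735.7∠50.3° Ω.
Step 4 — Power factor: PF = cos(φ) = Re(Z)/|Z| = 470/735.7 = 0.6388.
Step 5 — Type: Im(Z) = 566 ⇒ lagging (phase φ = 50.3°).

PF = 0.6388 (lagging, φ = 50.3°)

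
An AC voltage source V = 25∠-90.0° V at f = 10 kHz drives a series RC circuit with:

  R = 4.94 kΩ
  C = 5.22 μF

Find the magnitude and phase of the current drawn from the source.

Step 1 — Angular frequency: ω = 2π·f = 2π·1e+04 = 6.283e+04 rad/s.
Step 2 — Component impedances:
  R: Z = R = 4940 Ω
  C: Z = 1/(jωC) = -j/(ω·C) = 0 - j3.049 Ω
Step 3 — Series combination: Z_total = R + C = 4940 - j3.049 Ω = 4940∠-0.0° Ω.
Step 4 — Source phasor: V = 25∠-90.0° V = 0 - j25 V.
Step 5 — Ohm's law: I = V / Z_total = (0 - j25) / (4940 - j3.049) = 3.123e-06 - j0.005061 A.
Step 6 — Convert to polar: |I| = 0.005061 A, ∠I = -90.0°.

I = 0.005061∠-90.0° A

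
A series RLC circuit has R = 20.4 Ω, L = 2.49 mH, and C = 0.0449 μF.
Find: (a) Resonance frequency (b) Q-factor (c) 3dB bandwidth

Step 1 — Resonance: ω₀ = 1/√(LC) = 1/√(0.00249·4.49e-08) = 9.458e+04 rad/s.
Step 2 — f₀ = ω₀/(2π) = 1.505e+04 Hz.
Step 3 — Series Q: Q = ω₀L/R = 9.458e+04·0.00249/20.4 = 11.54.
Step 4 — Bandwidth: Δω = ω₀/Q = 8193 rad/s; BW = Δω/(2π) = 1304 Hz.

(a) f₀ = 1.505e+04 Hz  (b) Q = 11.54  (c) BW = 1304 Hz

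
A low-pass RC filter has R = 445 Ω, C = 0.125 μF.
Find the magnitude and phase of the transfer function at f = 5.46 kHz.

Step 1 — Angular frequency: ω = 2π·5460 = 3.431e+04 rad/s.
Step 2 — Transfer function: H(jω) = 1/(1 + jωRC).
Step 3 — Denominator: 1 + jωRC = 1 + j·3.431e+04·445·1.25e-07 = 1 + j1.908.
Step 4 — H = 0.2154 - j0.4111.
Step 5 — Magnitude: |H| = 0.4642 (-6.7 dB); phase: φ = -62.3°.

|H| = 0.4642 (-6.7 dB), φ = -62.3°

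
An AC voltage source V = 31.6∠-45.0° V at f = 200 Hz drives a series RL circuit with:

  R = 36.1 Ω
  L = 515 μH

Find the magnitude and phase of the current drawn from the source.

Step 1 — Angular frequency: ω = 2π·f = 2π·200 = 1257 rad/s.
Step 2 — Component impedances:
  R: Z = R = 36.1 Ω
  L: Z = jωL = j·1257·0.000515 = 0 + j0.6472 Ω
Step 3 — Series combination: Z_total = R + L = 36.1 + j0.6472 Ω = 36.11∠1.0° Ω.
Step 4 — Source phasor: V = 31.6∠-45.0° V = 22.34 - j22.34 V.
Step 5 — Ohm's law: I = V / Z_total = (22.34 - j22.34) / (36.1 + j0.6472) = 0.6077 - j0.6299 A.
Step 6 — Convert to polar: |I| = 0.8752 A, ∠I = -46.0°.

I = 0.8752∠-46.0° A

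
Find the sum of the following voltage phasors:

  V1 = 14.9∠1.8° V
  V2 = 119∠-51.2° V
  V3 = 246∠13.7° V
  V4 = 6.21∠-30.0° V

Step 1 — Convert each phasor to rectangular form:
  V1 = 14.9·(cos(1.8°) + j·sin(1.8°)) = 14.89 + j0.468 V
  V2 = 119·(cos(-51.2°) + j·sin(-51.2°)) = 74.57 - j92.74 V
  V3 = 246·(cos(13.7°) + j·sin(13.7°)) = 239 + j58.26 V
  V4 = 6.21·(cos(-30.0°) + j·sin(-30.0°)) = 5.378 - j3.105 V
Step 2 — Sum components: V_total = 333.8 - j37.12 V.
Step 3 — Convert to polar: |V_total| = 335.9 V, ∠V_total = -6.3°.

V_total = 335.9∠-6.3° V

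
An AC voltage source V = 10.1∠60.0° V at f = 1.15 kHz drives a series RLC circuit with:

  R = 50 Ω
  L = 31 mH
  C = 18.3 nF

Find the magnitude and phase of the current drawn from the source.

Step 1 — Angular frequency: ω = 2π·f = 2π·1150 = 7226 rad/s.
Step 2 — Component impedances:
  R: Z = R = 50 Ω
  L: Z = jωL = j·7226·0.031 = 0 + j224 Ω
  C: Z = 1/(jωC) = -j/(ω·C) = 0 - j7563 Ω
Step 3 — Series combination: Z_total = R + L + C = 50 - j7339 Ω = 7339∠-89.6° Ω.
Step 4 — Source phasor: V = 10.1∠60.0° V = 5.05 + j8.747 V.
Step 5 — Ohm's law: I = V / Z_total = (5.05 + j8.747) / (50 - j7339) = -0.001187 + j0.0006962 A.
Step 6 — Convert to polar: |I| = 0.001376 A, ∠I = 149.6°.

I = 0.001376∠149.6° A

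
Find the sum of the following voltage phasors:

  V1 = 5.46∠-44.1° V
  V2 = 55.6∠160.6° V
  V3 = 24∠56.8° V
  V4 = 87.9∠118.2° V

Step 1 — Convert each phasor to rectangular form:
  V1 = 5.46·(cos(-44.1°) + j·sin(-44.1°)) = 3.921 - j3.8 V
  V2 = 55.6·(cos(160.6°) + j·sin(160.6°)) = -52.44 + j18.47 V
  V3 = 24·(cos(56.8°) + j·sin(56.8°)) = 13.14 + j20.08 V
  V4 = 87.9·(cos(118.2°) + j·sin(118.2°)) = -41.54 + j77.47 V
Step 2 — Sum components: V_total = -76.92 + j112.2 V.
Step 3 — Convert to polar: |V_total| = 136 V, ∠V_total = 124.4°.

V_total = 136∠124.4° V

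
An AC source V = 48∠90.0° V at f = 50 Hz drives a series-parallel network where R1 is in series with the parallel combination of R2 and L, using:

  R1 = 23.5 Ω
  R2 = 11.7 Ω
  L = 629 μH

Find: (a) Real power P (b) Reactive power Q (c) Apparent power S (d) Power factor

Step 1 — Angular frequency: ω = 2π·f = 2π·50 = 314.2 rad/s.
Step 2 — Component impedances:
  R1: Z = R = 23.5 Ω
  R2: Z = R = 11.7 Ω
  L: Z = jωL = j·314.2·0.000629 = 0 + j0.1976 Ω
Step 3 — Parallel branch: R2 || L = 1/(1/R2 + 1/L) = 0.003337 + j0.1975 Ω.
Step 4 — Series with R1: Z_total = R1 + (R2 || L) = 23.5 + j0.1975 Ω = 23.5∠0.5° Ω.
Step 5 — Source phasor: V = 48∠90.0° V = 0 + j48 V.
Step 6 — Current: I = V / Z = 0.01716 + j2.042 A = 2.042∠89.5° A.
Step 7 — Complex power: S = V·I* = 98.02 + j0.8239 VA.
Step 8 — Real power: P = Re(S) = 98.02 W.
Step 9 — Reactive power: Q = Im(S) = 0.8239 VAR.
Step 10 — Apparent power: |S| = 98.03 VA.
Step 11 — Power factor: PF = P/|S| = 1 (lagging).

(a) P = 98.02 W  (b) Q = 0.8239 VAR  (c) S = 98.03 VA  (d) PF = 1 (lagging)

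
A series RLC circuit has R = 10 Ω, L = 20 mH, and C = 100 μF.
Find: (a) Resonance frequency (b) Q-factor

Step 1 — Resonance condition Im(Z)=0 gives ω₀ = 1/√(LC).
Step 2 — ω₀ = 1/√(0.02·0.0001) = 707.1 rad/s.
Step 3 — f₀ = ω₀/(2π) = 112.5 Hz.
Step 4 — Series Q: Q = ω₀L/R = 707.1·0.02/10 = 1.414.

(a) f₀ = 112.5 Hz  (b) Q = 1.414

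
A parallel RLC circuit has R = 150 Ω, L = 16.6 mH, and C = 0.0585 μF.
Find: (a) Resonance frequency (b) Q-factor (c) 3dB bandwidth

Step 1 — Resonance: ω₀ = 1/√(LC) = 1/√(0.0166·5.85e-08) = 3.209e+04 rad/s.
Step 2 — f₀ = ω₀/(2π) = 5107 Hz.
Step 3 — Parallel Q: Q = R/(ω₀L) = 150/(3.209e+04·0.0166) = 0.2816.
Step 4 — Bandwidth: Δω = ω₀/Q = 1.14e+05 rad/s; BW = Δω/(2π) = 1.814e+04 Hz.

(a) f₀ = 5107 Hz  (b) Q = 0.2816  (c) BW = 1.814e+04 Hz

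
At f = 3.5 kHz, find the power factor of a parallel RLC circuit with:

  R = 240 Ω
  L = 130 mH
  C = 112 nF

Step 1 — Angular frequency: ω = 2π·f = 2π·3500 = 2.199e+04 rad/s.
Step 2 — Component impedances:
  R: Z = R = 240 Ω
  L: Z = jωL = j·2.199e+04·0.13 = 0 + j2859 Ω
  C: Z = 1/(jωC) = -j/(ω·C) = 0 - j406 Ω
Step 3 — Parallel combination: 1/Z_total = 1/R + 1/L + 1/C; Z_total = 190.9 - j96.82 Ω = 214∠-26.9° Ω.
Step 4 — Power factor: PF = cos(φ) = Re(Z)/|Z| = 190.9/214.04 = 0.8919.
Step 5 — Type: Im(Z) = -96.82 ⇒ leading (phase φ = -26.9°).

PF = 0.8919 (leading, φ = -26.9°)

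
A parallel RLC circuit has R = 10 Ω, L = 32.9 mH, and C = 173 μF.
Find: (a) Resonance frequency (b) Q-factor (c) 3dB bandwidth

Step 1 — Resonance: ω₀ = 1/√(LC) = 1/√(0.0329·0.000173) = 419.2 rad/s.
Step 2 — f₀ = ω₀/(2π) = 66.71 Hz.
Step 3 — Parallel Q: Q = R/(ω₀L) = 10/(419.2·0.0329) = 0.7251.
Step 4 — Bandwidth: Δω = ω₀/Q = 578 rad/s; BW = Δω/(2π) = 92 Hz.

(a) f₀ = 66.71 Hz  (b) Q = 0.7251  (c) BW = 92 Hz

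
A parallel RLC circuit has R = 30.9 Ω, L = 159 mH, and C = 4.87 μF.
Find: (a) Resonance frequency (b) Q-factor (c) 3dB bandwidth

Step 1 — Resonance: ω₀ = 1/√(LC) = 1/√(0.159·4.87e-06) = 1136 rad/s.
Step 2 — f₀ = ω₀/(2π) = 180.9 Hz.
Step 3 — Parallel Q: Q = R/(ω₀L) = 30.9/(1136·0.159) = 0.171.
Step 4 — Bandwidth: Δω = ω₀/Q = 6645 rad/s; BW = Δω/(2π) = 1058 Hz.

(a) f₀ = 180.9 Hz  (b) Q = 0.171  (c) BW = 1058 Hz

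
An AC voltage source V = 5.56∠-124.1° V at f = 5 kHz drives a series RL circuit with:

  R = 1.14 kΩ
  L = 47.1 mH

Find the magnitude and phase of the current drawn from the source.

Step 1 — Angular frequency: ω = 2π·f = 2π·5000 = 3.142e+04 rad/s.
Step 2 — Component impedances:
  R: Z = R = 1140 Ω
  L: Z = jωL = j·3.142e+04·0.0471 = 0 + j1480 Ω
Step 3 — Series combination: Z_total = R + L = 1140 + j1480 Ω = 1868∠52.4° Ω.
Step 4 — Source phasor: V = 5.56∠-124.1° V = -3.117 - j4.604 V.
Step 5 — Ohm's law: I = V / Z_total = (-3.117 - j4.604) / (1140 + j1480) = -0.002971 - j0.0001823 A.
Step 6 — Convert to polar: |I| = 0.002977 A, ∠I = -176.5°.

I = 0.002977∠-176.5° A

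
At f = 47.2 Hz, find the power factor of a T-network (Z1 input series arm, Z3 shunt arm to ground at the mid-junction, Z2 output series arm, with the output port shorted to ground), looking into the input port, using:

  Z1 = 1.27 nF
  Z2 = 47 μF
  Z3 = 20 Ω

Step 1 — Angular frequency: ω = 2π·f = 2π·47.2 = 296.6 rad/s.
Step 2 — Component impedances:
  Z1: Z = 1/(jωC) = -j/(ω·C) = 0 - j2.655e+06 Ω
  Z2: Z = 1/(jωC) = -j/(ω·C) = 0 - j71.74 Ω
  Z3: Z = R = 20 Ω
Step 3 — With the output port shorted to ground, the output series arm Z2 runs from the junction to ground; the shunt arm Z3 also runs from the junction to ground. They appear in parallel: Z3 || Z2 = 18.56 - j5.173 Ω.
Step 4 — Series with input arm Z1: Z_in = Z1 + (Z3 || Z2) = 18.56 - j2.655e+06 Ω = 2.655e+06∠-90.0° Ω.
Step 5 — Power factor: PF = cos(φ) = Re(Z)/|Z| = 18.558/2.6551e+06 = 6.99e-06.
Step 6 — Type: Im(Z) = -2.655e+06 ⇒ leading (phase φ = -90.0°).

PF = 6.99e-06 (leading, φ = -90.0°)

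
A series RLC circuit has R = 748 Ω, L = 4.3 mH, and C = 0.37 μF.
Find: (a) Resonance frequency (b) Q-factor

Step 1 — Resonance condition Im(Z)=0 gives ω₀ = 1/√(LC).
Step 2 — ω₀ = 1/√(0.0043·3.7e-07) = 2.507e+04 rad/s.
Step 3 — f₀ = ω₀/(2π) = 3990 Hz.
Step 4 — Series Q: Q = ω₀L/R = 2.507e+04·0.0043/748 = 0.1441.

(a) f₀ = 3990 Hz  (b) Q = 0.1441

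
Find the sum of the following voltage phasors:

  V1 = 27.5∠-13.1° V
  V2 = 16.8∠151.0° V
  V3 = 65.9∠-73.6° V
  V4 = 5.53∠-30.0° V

Step 1 — Convert each phasor to rectangular form:
  V1 = 27.5·(cos(-13.1°) + j·sin(-13.1°)) = 26.78 - j6.233 V
  V2 = 16.8·(cos(151.0°) + j·sin(151.0°)) = -14.69 + j8.145 V
  V3 = 65.9·(cos(-73.6°) + j·sin(-73.6°)) = 18.61 - j63.22 V
  V4 = 5.53·(cos(-30.0°) + j·sin(-30.0°)) = 4.789 - j2.765 V
Step 2 — Sum components: V_total = 35.49 - j64.07 V.
Step 3 — Convert to polar: |V_total| = 73.24 V, ∠V_total = -61.0°.

V_total = 73.24∠-61.0° V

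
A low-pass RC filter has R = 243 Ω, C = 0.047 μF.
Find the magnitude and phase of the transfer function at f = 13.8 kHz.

Step 1 — Angular frequency: ω = 2π·1.38e+04 = 8.671e+04 rad/s.
Step 2 — Transfer function: H(jω) = 1/(1 + jωRC).
Step 3 — Denominator: 1 + jωRC = 1 + j·8.671e+04·243·4.7e-08 = 1 + j0.9903.
Step 4 — H = 0.5049 - j0.5.
Step 5 — Magnitude: |H| = 0.7105 (-3.0 dB); phase: φ = -44.7°.

|H| = 0.7105 (-3.0 dB), φ = -44.7°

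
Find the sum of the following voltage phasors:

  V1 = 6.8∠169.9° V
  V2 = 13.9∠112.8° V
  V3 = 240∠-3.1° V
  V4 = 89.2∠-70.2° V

Step 1 — Convert each phasor to rectangular form:
  V1 = 6.8·(cos(169.9°) + j·sin(169.9°)) = -6.695 + j1.192 V
  V2 = 13.9·(cos(112.8°) + j·sin(112.8°)) = -5.386 + j12.81 V
  V3 = 240·(cos(-3.1°) + j·sin(-3.1°)) = 239.6 - j12.98 V
  V4 = 89.2·(cos(-70.2°) + j·sin(-70.2°)) = 30.22 - j83.93 V
Step 2 — Sum components: V_total = 257.8 - j82.9 V.
Step 3 — Convert to polar: |V_total| = 270.8 V, ∠V_total = -17.8°.

V_total = 270.8∠-17.8° V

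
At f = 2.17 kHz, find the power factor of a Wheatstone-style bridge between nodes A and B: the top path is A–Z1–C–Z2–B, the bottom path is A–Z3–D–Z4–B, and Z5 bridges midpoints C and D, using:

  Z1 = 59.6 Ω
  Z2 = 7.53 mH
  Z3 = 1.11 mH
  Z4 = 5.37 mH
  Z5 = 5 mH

Step 1 — Angular frequency: ω = 2π·f = 2π·2170 = 1.363e+04 rad/s.
Step 2 — Component impedances:
  Z1: Z = R = 59.6 Ω
  Z2: Z = jωL = j·1.363e+04·0.00753 = 0 + j102.7 Ω
  Z3: Z = jωL = j·1.363e+04·0.00111 = 0 + j15.13 Ω
  Z4: Z = jωL = j·1.363e+04·0.00537 = 0 + j73.22 Ω
  Z5: Z = jωL = j·1.363e+04·0.005 = 0 + j68.17 Ω
Step 3 — Bridge requires nodal analysis (the Z5 bridge couples midpoints C and D, so the two paths cannot be reduced to a simple series/parallel combination). Setting node B to ground and injecting 1 A at node A, the 3-node admittance system at A, C, D solves to V_A = Z_AB = 9.825 + j55.79 Ω = 56.65∠80.0° Ω.
Step 4 — Power factor: PF = cos(φ) = Re(Z)/|Z| = 9.825/56.65 = 0.1734.
Step 5 — Type: Im(Z) = 55.79 ⇒ lagging (phase φ = 80.0°).

PF = 0.1734 (lagging, φ = 80.0°)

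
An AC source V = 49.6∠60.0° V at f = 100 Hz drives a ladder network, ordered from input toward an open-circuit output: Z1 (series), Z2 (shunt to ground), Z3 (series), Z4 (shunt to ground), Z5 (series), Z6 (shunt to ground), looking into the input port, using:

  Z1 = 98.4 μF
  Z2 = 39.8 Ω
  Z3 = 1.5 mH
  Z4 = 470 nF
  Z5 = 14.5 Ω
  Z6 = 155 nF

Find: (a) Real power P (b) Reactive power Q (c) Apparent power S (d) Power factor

Step 1 — Angular frequency: ω = 2π·f = 2π·100 = 628.3 rad/s.
Step 2 — Component impedances:
  Z1: Z = 1/(jωC) = -j/(ω·C) = 0 - j16.17 Ω
  Z2: Z = R = 39.8 Ω
  Z3: Z = jωL = j·628.3·0.0015 = 0 + j0.9425 Ω
  Z4: Z = 1/(jωC) = -j/(ω·C) = 0 - j3386 Ω
  Z5: Z = R = 14.5 Ω
  Z6: Z = 1/(jωC) = -j/(ω·C) = 0 - j1.027e+04 Ω
Step 3 — Ladder network (open output): work backward from the far end, alternating series and parallel combinations. Z_in = 39.79 - j16.8 Ω = 43.19∠-22.9° Ω.
Step 4 — Source phasor: V = 49.6∠60.0° V = 24.8 + j42.95 V.
Step 5 — Current: I = V / Z = 0.1422 + j1.14 A = 1.148∠82.9° A.
Step 6 — Complex power: S = V·I* = 52.48 - j22.15 VA.
Step 7 — Real power: P = Re(S) = 52.48 W.
Step 8 — Reactive power: Q = Im(S) = -22.15 VAR.
Step 9 — Apparent power: |S| = 56.96 VA.
Step 10 — Power factor: PF = P/|S| = 0.9213 (leading).

(a) P = 52.48 W  (b) Q = -22.15 VAR  (c) S = 56.96 VA  (d) PF = 0.9213 (leading)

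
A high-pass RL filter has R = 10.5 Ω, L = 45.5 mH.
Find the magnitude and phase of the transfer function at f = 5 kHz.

Step 1 — Angular frequency: ω = 2π·5000 = 3.142e+04 rad/s.
Step 2 — Transfer function: H(jω) = jωL/(R + jωL).
Step 3 — Numerator jωL = j·1429; denominator R + jωL = 10.5 + j1429.
Step 4 — H = 0.9999 + j0.007345.
Step 5 — Magnitude: |H| = 1 (-0.0 dB); phase: φ = 0.4°.

|H| = 1 (-0.0 dB), φ = 0.4°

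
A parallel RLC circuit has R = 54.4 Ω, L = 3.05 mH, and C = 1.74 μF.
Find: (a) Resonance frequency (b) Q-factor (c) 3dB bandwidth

Step 1 — Resonance: ω₀ = 1/√(LC) = 1/√(0.00305·1.74e-06) = 1.373e+04 rad/s.
Step 2 — f₀ = ω₀/(2π) = 2185 Hz.
Step 3 — Parallel Q: Q = R/(ω₀L) = 54.4/(1.373e+04·0.00305) = 1.299.
Step 4 — Bandwidth: Δω = ω₀/Q = 1.056e+04 rad/s; BW = Δω/(2π) = 1681 Hz.

(a) f₀ = 2185 Hz  (b) Q = 1.299  (c) BW = 1681 Hz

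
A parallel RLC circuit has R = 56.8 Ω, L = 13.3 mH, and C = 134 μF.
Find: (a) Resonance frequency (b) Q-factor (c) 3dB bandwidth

Step 1 — Resonance: ω₀ = 1/√(LC) = 1/√(0.0133·0.000134) = 749.1 rad/s.
Step 2 — f₀ = ω₀/(2π) = 119.2 Hz.
Step 3 — Parallel Q: Q = R/(ω₀L) = 56.8/(749.1·0.0133) = 5.701.
Step 4 — Bandwidth: Δω = ω₀/Q = 131.4 rad/s; BW = Δω/(2π) = 20.91 Hz.

(a) f₀ = 119.2 Hz  (b) Q = 5.701  (c) BW = 20.91 Hz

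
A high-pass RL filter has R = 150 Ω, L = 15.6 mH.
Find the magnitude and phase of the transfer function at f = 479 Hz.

Step 1 — Angular frequency: ω = 2π·479 = 3010 rad/s.
Step 2 — Transfer function: H(jω) = jωL/(R + jωL).
Step 3 — Numerator jωL = j·46.95; denominator R + jωL = 150 + j46.95.
Step 4 — H = 0.08923 + j0.2851.
Step 5 — Magnitude: |H| = 0.2987 (-10.5 dB); phase: φ = 72.6°.

|H| = 0.2987 (-10.5 dB), φ = 72.6°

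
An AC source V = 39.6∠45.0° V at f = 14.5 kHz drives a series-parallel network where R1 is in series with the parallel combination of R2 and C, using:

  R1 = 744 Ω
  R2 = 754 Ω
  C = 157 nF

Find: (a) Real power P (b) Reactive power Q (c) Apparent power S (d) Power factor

Step 1 — Angular frequency: ω = 2π·f = 2π·1.45e+04 = 9.111e+04 rad/s.
Step 2 — Component impedances:
  R1: Z = R = 744 Ω
  R2: Z = R = 754 Ω
  C: Z = 1/(jωC) = -j/(ω·C) = 0 - j69.91 Ω
Step 3 — Parallel branch: R2 || C = 1/(1/R2 + 1/C) = 6.427 - j69.32 Ω.
Step 4 — Series with R1: Z_total = R1 + (R2 || C) = 750.4 - j69.32 Ω = 753.6∠-5.3° Ω.
Step 5 — Source phasor: V = 39.6∠45.0° V = 28 + j28 V.
Step 6 — Current: I = V / Z = 0.03358 + j0.04042 A = 0.05255∠50.3° A.
Step 7 — Complex power: S = V·I* = 2.072 - j0.1914 VA.
Step 8 — Real power: P = Re(S) = 2.072 W.
Step 9 — Reactive power: Q = Im(S) = -0.1914 VAR.
Step 10 — Apparent power: |S| = 2.081 VA.
Step 11 — Power factor: PF = P/|S| = 0.9958 (leading).

(a) P = 2.072 W  (b) Q = -0.1914 VAR  (c) S = 2.081 VA  (d) PF = 0.9958 (leading)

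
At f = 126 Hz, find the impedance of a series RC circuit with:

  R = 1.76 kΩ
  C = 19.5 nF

Step 1 — Angular frequency: ω = 2π·f = 2π·126 = 791.7 rad/s.
Step 2 — Component impedances:
  R: Z = R = 1760 Ω
  C: Z = 1/(jωC) = -j/(ω·C) = 0 - j6.478e+04 Ω
Step 3 — Series combination: Z_total = R + C = 1760 - j6.478e+04 Ω = 6.48e+04∠-88.4° Ω.

Z = 1760 - j6.478e+04 Ω = 6.48e+04∠-88.4° Ω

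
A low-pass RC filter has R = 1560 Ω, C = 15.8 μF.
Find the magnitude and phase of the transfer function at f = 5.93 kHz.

Step 1 — Angular frequency: ω = 2π·5930 = 3.726e+04 rad/s.
Step 2 — Transfer function: H(jω) = 1/(1 + jωRC).
Step 3 — Denominator: 1 + jωRC = 1 + j·3.726e+04·1560·1.58e-05 = 1 + j918.4.
Step 4 — H = 1.186e-06 - j0.001089.
Step 5 — Magnitude: |H| = 0.001089 (-59.3 dB); phase: φ = -89.9°.

|H| = 0.001089 (-59.3 dB), φ = -89.9°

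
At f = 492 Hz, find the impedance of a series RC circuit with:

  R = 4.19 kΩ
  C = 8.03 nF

Step 1 — Angular frequency: ω = 2π·f = 2π·492 = 3091 rad/s.
Step 2 — Component impedances:
  R: Z = R = 4190 Ω
  C: Z = 1/(jωC) = -j/(ω·C) = 0 - j4.028e+04 Ω
Step 3 — Series combination: Z_total = R + C = 4190 - j4.028e+04 Ω = 4.05e+04∠-84.1° Ω.

Z = 4190 - j4.028e+04 Ω = 4.05e+04∠-84.1° Ω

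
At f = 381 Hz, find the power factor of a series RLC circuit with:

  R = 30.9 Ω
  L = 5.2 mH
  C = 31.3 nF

Step 1 — Angular frequency: ω = 2π·f = 2π·381 = 2394 rad/s.
Step 2 — Component impedances:
  R: Z = R = 30.9 Ω
  L: Z = jωL = j·2394·0.0052 = 0 + j12.45 Ω
  C: Z = 1/(jωC) = -j/(ω·C) = 0 - j1.335e+04 Ω
Step 3 — Series combination: Z_total = R + L + C = 30.9 - j1.333e+04 Ω = 1.333e+04∠-89.9° Ω.
Step 4 — Power factor: PF = cos(φ) = Re(Z)/|Z| = 30.9/13334 = 0.002317.
Step 5 — Type: Im(Z) = -1.333e+04 ⇒ leading (phase φ = -89.9°).

PF = 0.002317 (leading, φ = -89.9°)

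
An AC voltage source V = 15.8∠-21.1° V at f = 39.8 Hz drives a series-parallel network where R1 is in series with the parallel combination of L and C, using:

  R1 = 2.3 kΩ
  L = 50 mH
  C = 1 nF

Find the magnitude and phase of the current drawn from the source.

Step 1 — Angular frequency: ω = 2π·f = 2π·39.8 = 250.1 rad/s.
Step 2 — Component impedances:
  R1: Z = R = 2300 Ω
  L: Z = jωL = j·250.1·0.05 = 0 + j12.5 Ω
  C: Z = 1/(jωC) = -j/(ω·C) = 0 - j3.999e+06 Ω
Step 3 — Parallel branch: L || C = 1/(1/L + 1/C) = 0 + j12.5 Ω.
Step 4 — Series with R1: Z_total = R1 + (L || C) = 2300 + j12.5 Ω = 2300∠0.3° Ω.
Step 5 — Source phasor: V = 15.8∠-21.1° V = 14.74 - j5.688 V.
Step 6 — Ohm's law: I = V / Z_total = (14.74 - j5.688) / (2300 + j12.5) = 0.006395 - j0.002508 A.
Step 7 — Convert to polar: |I| = 0.006869 A, ∠I = -21.4°.

I = 0.006869∠-21.4° A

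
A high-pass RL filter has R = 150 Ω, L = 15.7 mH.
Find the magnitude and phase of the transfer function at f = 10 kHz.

Step 1 — Angular frequency: ω = 2π·1e+04 = 6.283e+04 rad/s.
Step 2 — Transfer function: H(jω) = jωL/(R + jωL).
Step 3 — Numerator jωL = j·986.5; denominator R + jωL = 150 + j986.5.
Step 4 — H = 0.9774 + j0.1486.
Step 5 — Magnitude: |H| = 0.9886 (-0.1 dB); phase: φ = 8.6°.

|H| = 0.9886 (-0.1 dB), φ = 8.6°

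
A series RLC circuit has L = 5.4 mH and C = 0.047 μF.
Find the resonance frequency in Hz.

Step 1 — Resonance condition Im(Z)=0 gives ω₀ = 1/√(LC).
Step 2 — ω₀ = 1/√(0.0054·4.7e-08) = 6.277e+04 rad/s.
Step 3 — f₀ = ω₀/(2π) = 9990 Hz.

f₀ = 9990 Hz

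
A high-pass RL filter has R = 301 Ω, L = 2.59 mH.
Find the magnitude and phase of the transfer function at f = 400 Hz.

Step 1 — Angular frequency: ω = 2π·400 = 2513 rad/s.
Step 2 — Transfer function: H(jω) = jωL/(R + jωL).
Step 3 — Numerator jωL = j·6.509; denominator R + jωL = 301 + j6.509.
Step 4 — H = 0.0004675 + j0.02162.
Step 5 — Magnitude: |H| = 0.02162 (-33.3 dB); phase: φ = 88.8°.

|H| = 0.02162 (-33.3 dB), φ = 88.8°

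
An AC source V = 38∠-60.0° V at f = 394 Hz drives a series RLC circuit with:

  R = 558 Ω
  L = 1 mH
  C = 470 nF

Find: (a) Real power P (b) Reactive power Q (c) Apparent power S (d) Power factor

Step 1 — Angular frequency: ω = 2π·f = 2π·394 = 2476 rad/s.
Step 2 — Component impedances:
  R: Z = R = 558 Ω
  L: Z = jωL = j·2476·0.001 = 0 + j2.476 Ω
  C: Z = 1/(jωC) = -j/(ω·C) = 0 - j859.5 Ω
Step 3 — Series combination: Z_total = R + L + C = 558 - j857 Ω = 1023∠-56.9° Ω.
Step 4 — Source phasor: V = 38∠-60.0° V = 19 - j32.91 V.
Step 5 — Current: I = V / Z = 0.03711 - j0.001989 A = 0.03716∠-3.1° A.
Step 6 — Complex power: S = V·I* = 0.7705 - j1.183 VA.
Step 7 — Real power: P = Re(S) = 0.7705 W.
Step 8 — Reactive power: Q = Im(S) = -1.183 VAR.
Step 9 — Apparent power: |S| = 1.412 VA.
Step 10 — Power factor: PF = P/|S| = 0.5456 (leading).

(a) P = 0.7705 W  (b) Q = -1.183 VAR  (c) S = 1.412 VA  (d) PF = 0.5456 (leading)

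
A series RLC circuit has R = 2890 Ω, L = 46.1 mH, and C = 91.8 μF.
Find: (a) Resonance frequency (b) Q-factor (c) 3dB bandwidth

Step 1 — Resonance: ω₀ = 1/√(LC) = 1/√(0.0461·9.18e-05) = 486.1 rad/s.
Step 2 — f₀ = ω₀/(2π) = 77.37 Hz.
Step 3 — Series Q: Q = ω₀L/R = 486.1·0.0461/2890 = 0.007754.
Step 4 — Bandwidth: Δω = ω₀/Q = 6.269e+04 rad/s; BW = Δω/(2π) = 9977 Hz.

(a) f₀ = 77.37 Hz  (b) Q = 0.007754  (c) BW = 9977 Hz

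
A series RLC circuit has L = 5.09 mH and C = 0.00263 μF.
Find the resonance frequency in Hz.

Step 1 — Resonance condition Im(Z)=0 gives ω₀ = 1/√(LC).
Step 2 — ω₀ = 1/√(0.00509·2.63e-09) = 2.733e+05 rad/s.
Step 3 — f₀ = ω₀/(2π) = 4.35e+04 Hz.

f₀ = 4.35e+04 Hz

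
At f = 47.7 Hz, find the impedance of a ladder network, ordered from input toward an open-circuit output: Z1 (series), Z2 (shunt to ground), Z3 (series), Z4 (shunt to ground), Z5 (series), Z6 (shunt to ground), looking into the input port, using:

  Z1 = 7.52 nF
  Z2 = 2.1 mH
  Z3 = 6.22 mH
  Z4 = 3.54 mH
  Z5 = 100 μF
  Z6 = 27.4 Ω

Step 1 — Angular frequency: ω = 2π·f = 2π·47.7 = 299.7 rad/s.
Step 2 — Component impedances:
  Z1: Z = 1/(jωC) = -j/(ω·C) = 0 - j4.437e+05 Ω
  Z2: Z = jωL = j·299.7·0.0021 = 0 + j0.6294 Ω
  Z3: Z = jωL = j·299.7·0.00622 = 0 + j1.864 Ω
  Z4: Z = jωL = j·299.7·0.00354 = 0 + j1.061 Ω
  Z5: Z = 1/(jωC) = -j/(ω·C) = 0 - j33.37 Ω
  Z6: Z = R = 27.4 Ω
Step 3 — Ladder network (open output): work backward from the far end, alternating series and parallel combinations. Z_in = 0.0005328 - j4.437e+05 Ω = 4.437e+05∠-90.0° Ω.

Z = 0.0005328 - j4.437e+05 Ω = 4.437e+05∠-90.0° Ω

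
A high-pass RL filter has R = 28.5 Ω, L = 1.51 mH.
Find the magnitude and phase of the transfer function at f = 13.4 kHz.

Step 1 — Angular frequency: ω = 2π·1.34e+04 = 8.419e+04 rad/s.
Step 2 — Transfer function: H(jω) = jωL/(R + jωL).
Step 3 — Numerator jωL = j·127.1; denominator R + jωL = 28.5 + j127.1.
Step 4 — H = 0.9522 + j0.2134.
Step 5 — Magnitude: |H| = 0.9758 (-0.2 dB); phase: φ = 12.6°.

|H| = 0.9758 (-0.2 dB), φ = 12.6°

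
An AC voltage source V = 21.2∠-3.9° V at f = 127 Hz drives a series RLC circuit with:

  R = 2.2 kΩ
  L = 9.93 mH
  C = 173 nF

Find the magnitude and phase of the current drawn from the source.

Step 1 — Angular frequency: ω = 2π·f = 2π·127 = 798 rad/s.
Step 2 — Component impedances:
  R: Z = R = 2200 Ω
  L: Z = jωL = j·798·0.00993 = 0 + j7.924 Ω
  C: Z = 1/(jωC) = -j/(ω·C) = 0 - j7244 Ω
Step 3 — Series combination: Z_total = R + L + C = 2200 - j7236 Ω = 7563∠-73.1° Ω.
Step 4 — Source phasor: V = 21.2∠-3.9° V = 21.15 - j1.442 V.
Step 5 — Ohm's law: I = V / Z_total = (21.15 - j1.442) / (2200 - j7236) = 0.0009959 + j0.00262 A.
Step 6 — Convert to polar: |I| = 0.002803 A, ∠I = 69.2°.

I = 0.002803∠69.2° A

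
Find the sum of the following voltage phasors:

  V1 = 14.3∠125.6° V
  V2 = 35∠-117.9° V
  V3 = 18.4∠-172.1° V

Step 1 — Convert each phasor to rectangular form:
  V1 = 14.3·(cos(125.6°) + j·sin(125.6°)) = -8.324 + j11.63 V
  V2 = 35·(cos(-117.9°) + j·sin(-117.9°)) = -16.38 - j30.93 V
  V3 = 18.4·(cos(-172.1°) + j·sin(-172.1°)) = -18.23 - j2.529 V
Step 2 — Sum components: V_total = -42.93 - j21.83 V.
Step 3 — Convert to polar: |V_total| = 48.16 V, ∠V_total = -153.0°.

V_total = 48.16∠-153.0° V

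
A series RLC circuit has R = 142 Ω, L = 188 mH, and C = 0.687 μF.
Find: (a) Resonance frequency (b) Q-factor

Step 1 — Resonance condition Im(Z)=0 gives ω₀ = 1/√(LC).
Step 2 — ω₀ = 1/√(0.188·6.87e-07) = 2783 rad/s.
Step 3 — f₀ = ω₀/(2π) = 442.9 Hz.
Step 4 — Series Q: Q = ω₀L/R = 2783·0.188/142 = 3.684.

(a) f₀ = 442.9 Hz  (b) Q = 3.684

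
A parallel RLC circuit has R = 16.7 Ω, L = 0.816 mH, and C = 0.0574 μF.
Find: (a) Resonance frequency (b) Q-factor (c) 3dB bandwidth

Step 1 — Resonance: ω₀ = 1/√(LC) = 1/√(0.000816·5.74e-08) = 1.461e+05 rad/s.
Step 2 — f₀ = ω₀/(2π) = 2.326e+04 Hz.
Step 3 — Parallel Q: Q = R/(ω₀L) = 16.7/(1.461e+05·0.000816) = 0.1401.
Step 4 — Bandwidth: Δω = ω₀/Q = 1.043e+06 rad/s; BW = Δω/(2π) = 1.66e+05 Hz.

(a) f₀ = 2.326e+04 Hz  (b) Q = 0.1401  (c) BW = 1.66e+05 Hz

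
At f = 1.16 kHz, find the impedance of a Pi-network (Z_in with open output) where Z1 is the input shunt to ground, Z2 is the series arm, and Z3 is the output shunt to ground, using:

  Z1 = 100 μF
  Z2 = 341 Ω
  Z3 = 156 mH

Step 1 — Angular frequency: ω = 2π·f = 2π·1160 = 7288 rad/s.
Step 2 — Component impedances:
  Z1: Z = 1/(jωC) = -j/(ω·C) = 0 - j1.372 Ω
  Z2: Z = R = 341 Ω
  Z3: Z = jωL = j·7288·0.156 = 0 + j1137 Ω
Step 3 — With open output, the series arm Z2 and the output shunt Z3 appear in series to ground: Z2 + Z3 = 341 + j1137 Ω.
Step 4 — Parallel with input shunt Z1: Z_in = Z1 || (Z2 + Z3) = 0.0004566 - j1.374 Ω = 1.374∠-90.0° Ω.

Z = 0.0004566 - j1.374 Ω = 1.374∠-90.0° Ω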